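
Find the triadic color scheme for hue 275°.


Triadic: equally spaced at 120° intervals
H1 = 275°
H2 = (275 + 120) mod 360 = 35°
H3 = (275 + 240) mod 360 = 155°
Triadic = 275°, 35°, 155°


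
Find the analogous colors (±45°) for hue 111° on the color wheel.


Base hue: 111°
Left analog: (111 - 45) mod 360 = 66°
Right analog: (111 + 45) mod 360 = 156°
Analogous hues = 66° and 156°


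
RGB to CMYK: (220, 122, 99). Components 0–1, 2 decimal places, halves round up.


R'=220/255≈0.8627, G'=122/255≈0.4784, B'=99/255≈0.3882
K = 1 - max(R',G',B') = 1 - 220/255 = 35/255 = 0.13725… → 0.14
(1-R'-K)/(1-K) simplifies to (max-R)/max with max = 220:
C = (220-220)/220 = 0/220 = 0 → 0.00
M = (220-122)/220 = 98/220 = 0.44545… → 0.45
Y = (220-99)/220 = 121/220 = 0.55 → 0.55
= CMYK(0.00, 0.45, 0.55, 0.14)


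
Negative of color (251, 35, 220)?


Invert: (255-R, 255-G, 255-B)
R: 255-251 = 4
G: 255-35 = 220
B: 255-220 = 35
= RGB(4, 220, 35)


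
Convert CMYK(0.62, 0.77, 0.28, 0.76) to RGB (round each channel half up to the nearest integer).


R = 255 × (1-C) × (1-K) = 255 × 0.38 × 0.24 = 23.256 → 23
G = 255 × (1-M) × (1-K) = 255 × 0.23 × 0.24 = 14.076 → 14
B = 255 × (1-Y) × (1-K) = 255 × 0.72 × 0.24 = 44.064 → 44
= RGB(23, 14, 44)


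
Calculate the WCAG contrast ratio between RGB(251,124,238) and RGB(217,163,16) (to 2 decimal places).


Linearize each sRGB channel c=v/255: c/12.92 if c ≤ 0.04045 else ((c+0.055)/1.055)^2.4
L = 0.2126×R_lin + 0.7152×G_lin + 0.0722×B_lin
Color 1 (251,124,238):
  R=251: 251/255≈0.9843 > 0.04045 → ((0.9843+0.055)/1.055)^2.4 ≈ 0.96469
  G=124: 124/255≈0.4863 > 0.04045 → ((0.4863+0.055)/1.055)^2.4 ≈ 0.20156
  B=238: 238/255≈0.9333 > 0.04045 → ((0.9333+0.055)/1.055)^2.4 ≈ 0.85499
  L1 = 0.2126×0.96469 + 0.7152×0.20156 + 0.0722×0.85499 ≈ 0.41098
Color 2 (217,163,16):
  R=217: 217/255≈0.8510 > 0.04045 → ((0.8510+0.055)/1.055)^2.4 ≈ 0.69387
  G=163: 163/255≈0.6392 > 0.04045 → ((0.6392+0.055)/1.055)^2.4 ≈ 0.36625
  B=16: 16/255≈0.0627 > 0.04045 → ((0.0627+0.055)/1.055)^2.4 ≈ 0.00518
  L2 = 0.2126×0.69387 + 0.7152×0.36625 + 0.0722×0.00518 ≈ 0.40984
Lighter = 0.41098, Darker = 0.40984
Ratio = (L_lighter + 0.05) / (L_darker + 0.05)
Ratio = (0.41098 + 0.05) / (0.40984 + 0.05) = 0.46098 / 0.45984 ≈ 1.0025
Ratio ≈ 1.00:1


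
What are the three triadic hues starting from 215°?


Triadic: equally spaced at 120° intervals
H1 = 215°
H2 = (215 + 120) mod 360 = 335°
H3 = (215 + 240) mod 360 = 95°
Triadic = 215°, 335°, 95°


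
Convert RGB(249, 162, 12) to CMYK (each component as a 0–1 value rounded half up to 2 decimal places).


R'=249/255≈0.9765, G'=162/255≈0.6353, B'=12/255≈0.0471
K = 1 - max(R',G',B') = 1 - 249/255 = 6/255 = 0.02352… → 0.02
(1-R'-K)/(1-K) simplifies to (max-R)/max with max = 249:
C = (249-249)/249 = 0/249 = 0 → 0.00
M = (249-162)/249 = 87/249 = 0.34939… → 0.35
Y = (249-12)/249 = 237/249 = 0.95180… → 0.95
= CMYK(0.00, 0.35, 0.95, 0.02)


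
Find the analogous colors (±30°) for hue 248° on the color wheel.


Base hue: 248°
Left analog: (248 - 30) mod 360 = 218°
Right analog: (248 + 30) mod 360 = 278°
Analogous hues = 218° and 278°


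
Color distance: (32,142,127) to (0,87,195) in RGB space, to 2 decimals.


d = √[(R₁-R₂)² + (G₁-G₂)² + (B₁-B₂)²]
d = √[(32-0)² + (142-87)² + (127-195)²]
d = √[1024 + 3025 + 4624]
d = √8673
d ≈ 93.13


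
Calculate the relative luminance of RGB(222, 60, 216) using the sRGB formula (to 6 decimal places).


Linearize each channel (sRGB transfer function): c = v/255; c_lin = c/12.92 if c ≤ 0.04045, else ((c+0.055)/1.055)^2.4
  R: 222/255 ≈ 0.870588 > 0.04045 → ((0.870588+0.055)/1.055)^2.4 ≈ 0.730461
  G: 60/255 ≈ 0.235294 > 0.04045 → ((0.235294+0.055)/1.055)^2.4 ≈ 0.045186
  B: 216/255 ≈ 0.847059 > 0.04045 → ((0.847059+0.055)/1.055)^2.4 ≈ 0.686685
R_lin = 0.730461, G_lin = 0.045186, B_lin = 0.686685
L = 0.2126×R + 0.7152×G + 0.0722×B
L = 0.2126×0.730461 + 0.7152×0.045186 + 0.0722×0.686685
L ≈ 0.237192


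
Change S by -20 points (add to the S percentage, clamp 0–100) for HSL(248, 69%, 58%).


Original S = 69%
Adjustment = -20 percentage points
New S = 69 + (-20) = 49
Clamp to [0, 100] → 49
= HSL(248°, 49%, 58%)


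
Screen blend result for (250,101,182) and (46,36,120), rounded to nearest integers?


Screen: C = 255 - (255-A)×(255-B)/255, rounded to nearest integer
R: 255 - (255-250)×(255-46)/255 = 255 - 1045/255 ≈ 255 - 4.098 = 250.902 → 251
G: 255 - (255-101)×(255-36)/255 = 255 - 33726/255 ≈ 255 - 132.259 = 122.741 → 123
B: 255 - (255-182)×(255-120)/255 = 255 - 9855/255 ≈ 255 - 38.647 = 216.353 → 216
= RGB(251, 123, 216)


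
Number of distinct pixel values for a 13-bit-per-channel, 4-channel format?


Total bits = 13 bits/channel × 4 channels = 52 bits
Distinct pixel values = 2^52
= 4,503,599,627,370,496 pixel values


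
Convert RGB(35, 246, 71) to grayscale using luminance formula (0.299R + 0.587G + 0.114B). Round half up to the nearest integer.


Gray = 0.299×R + 0.587×G + 0.114×B
Gray = 0.299×35 + 0.587×246 + 0.114×71
Gray = 10.465 + 144.402 + 8.094
Gray = 162.961 → round half up → 163
Gray = 163


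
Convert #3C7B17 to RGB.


3C → 60 (R)
7B → 123 (G)
17 → 23 (B)
= RGB(60, 123, 23)


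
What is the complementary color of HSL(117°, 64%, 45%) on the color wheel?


Complement = opposite side of color wheel = hue + 180°
H' = (117 + 180) mod 360 = 297°
S and L unchanged.
= HSL(297°, 64%, 45%)


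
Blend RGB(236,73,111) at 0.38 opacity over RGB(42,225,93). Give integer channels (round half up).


C = α×F + (1-α)×B, with 1-α = 0.62
R: 0.38×236 + 0.62×42 = 89.68 + 26.04 = 115.72 → 116
G: 0.38×73 + 0.62×225 = 27.74 + 139.50 = 167.24 → 167
B: 0.38×111 + 0.62×93 = 42.18 + 57.66 = 99.84 → 100
= RGB(116, 167, 100)


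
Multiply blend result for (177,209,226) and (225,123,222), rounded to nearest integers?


Multiply: C = A×B/255, rounded to nearest integer
R: 177×225/255 = 39825/255 ≈ 156.176 → 156
G: 209×123/255 = 25707/255 ≈ 100.812 → 101
B: 226×222/255 = 50172/255 ≈ 196.753 → 197
= RGB(156, 101, 197)


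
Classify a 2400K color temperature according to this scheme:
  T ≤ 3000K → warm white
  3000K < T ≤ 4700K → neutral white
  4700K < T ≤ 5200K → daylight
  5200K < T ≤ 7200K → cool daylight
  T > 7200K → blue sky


Temperature: 2400K
2400K ≤ 3000K → warm white
Classification: warm white


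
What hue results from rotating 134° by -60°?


New hue = (H + rotation) mod 360
New hue = (134 -60) mod 360
= 74 mod 360
= 74°


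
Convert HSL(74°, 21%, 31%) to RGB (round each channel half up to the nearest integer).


H=74°, S=0.21, L=0.31
C = (1-|2L-1|)×S = (1-|-0.38|)×0.21 = 0.1302
H' = H/60 = 74/60 ≈ 1.2333; X = C×(1-|H' mod 2 - 1|) = 0.09982
m = L - C/2 = 0.31 - 0.0651 = 0.2449
Sector ⌊H'⌋ = 1 → (R',G',B') = (0.09982, 0.1302, 0.0)
RGB = ((R'+m)×255, (G'+m)×255, (B'+m)×255) = (87.9036, 95.6505, 62.4495)
Round half up → RGB(88, 96, 62)


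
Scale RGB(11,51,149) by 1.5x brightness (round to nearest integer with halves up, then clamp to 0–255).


Multiply each channel by 1.5, round half up, clamp to [0, 255]
R: 11×1.5 = 16.5 → round → 17
G: 51×1.5 = 76.5 → round → 77
B: 149×1.5 = 223.5 → round → 224
= RGB(17, 77, 224)


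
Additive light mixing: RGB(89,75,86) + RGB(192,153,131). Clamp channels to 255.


Additive: each channel = min(255, C₁+C₂)
R: 89+192 = 281 → 255
G: 75+153 = 228 → 228
B: 86+131 = 217 → 217
= RGB(255, 228, 217)


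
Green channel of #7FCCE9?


Color: #7FCCE9
R = 7F = 127
G = CC = 204
B = E9 = 233
Green = 204


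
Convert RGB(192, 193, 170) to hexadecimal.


R = 192 → C0 (hex)
G = 193 → C1 (hex)
B = 170 → AA (hex)
Hex = #C0C1AA


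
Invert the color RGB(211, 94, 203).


Invert: (255-R, 255-G, 255-B)
R: 255-211 = 44
G: 255-94 = 161
B: 255-203 = 52
= RGB(44, 161, 52)


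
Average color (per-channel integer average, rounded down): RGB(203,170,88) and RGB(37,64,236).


Midpoint: each channel = ⌊(C₁+C₂)/2⌋
R: ⌊(203+37)/2⌋ = 120
G: ⌊(170+64)/2⌋ = 117
B: ⌊(88+236)/2⌋ = 162
= RGB(120, 117, 162)


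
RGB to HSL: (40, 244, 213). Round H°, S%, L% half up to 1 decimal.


Normalize: R'=40/255≈0.1569, G'=244/255≈0.9569, B'=213/255≈0.8353
Max=244/255, Min=40/255, Δ=Max-Min=204/255
L = (Max+Min)/2 = (244+40)/510 = 284/510 = 0.55686… → L = 55.7%
L > 0.5 → S = Δ/(2-Max-Min) = 204/(510-244-40) = 204/226 = 0.90265… → S = 90.3%
(the 1/255 factors cancel in S and H, so raw channel differences can be used)
Max is G' → H = 60 × ((B-R)/Δ + 2) = 60 × ((213-40)/204 + 2)
  173/204 + 2 = 0.8480… + 2 = 2.8480…
  H = 60 × 2.8480… = 170.882…° → H = 170.9°
= HSL(170.9°, 90.3%, 55.7%)


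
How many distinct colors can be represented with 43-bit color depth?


Colors = 2^bits = 2^43
= 8,796,093,022,208 colors


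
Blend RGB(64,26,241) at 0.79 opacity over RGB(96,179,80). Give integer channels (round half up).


C = α×F + (1-α)×B, with 1-α = 0.21
R: 0.79×64 + 0.21×96 = 50.56 + 20.16 = 70.72 → 71
G: 0.79×26 + 0.21×179 = 20.54 + 37.59 = 58.13 → 58
B: 0.79×241 + 0.21×80 = 190.39 + 16.80 = 207.19 → 207
= RGB(71, 58, 207)


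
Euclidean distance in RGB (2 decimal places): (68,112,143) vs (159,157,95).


d = √[(R₁-R₂)² + (G₁-G₂)² + (B₁-B₂)²]
d = √[(68-159)² + (112-157)² + (143-95)²]
d = √[8281 + 2025 + 2304]
d = √12610
d ≈ 112.29


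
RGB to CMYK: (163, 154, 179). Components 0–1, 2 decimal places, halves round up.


R'=163/255≈0.6392, G'=154/255≈0.6039, B'=179/255≈0.7020
K = 1 - max(R',G',B') = 1 - 179/255 = 76/255 = 0.29803… → 0.30
(1-R'-K)/(1-K) simplifies to (max-R)/max with max = 179:
C = (179-163)/179 = 16/179 = 0.08938… → 0.09
M = (179-154)/179 = 25/179 = 0.13966… → 0.14
Y = (179-179)/179 = 0/179 = 0 → 0.00
= CMYK(0.09, 0.14, 0.00, 0.30)


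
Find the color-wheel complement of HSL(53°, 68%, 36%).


Complement = opposite side of color wheel = hue + 180°
H' = (53 + 180) mod 360 = 233°
S and L unchanged.
= HSL(233°, 68%, 36%)


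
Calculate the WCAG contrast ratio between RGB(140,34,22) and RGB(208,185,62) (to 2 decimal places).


Linearize each sRGB channel c=v/255: c/12.92 if c ≤ 0.04045 else ((c+0.055)/1.055)^2.4
L = 0.2126×R_lin + 0.7152×G_lin + 0.0722×B_lin
Color 1 (140,34,22):
  R=140: 140/255≈0.5490 > 0.04045 → ((0.5490+0.055)/1.055)^2.4 ≈ 0.26225
  G=34: 34/255≈0.1333 > 0.04045 → ((0.1333+0.055)/1.055)^2.4 ≈ 0.01600
  B=22: 22/255≈0.0863 > 0.04045 → ((0.0863+0.055)/1.055)^2.4 ≈ 0.00802
  L1 = 0.2126×0.26225 + 0.7152×0.01600 + 0.0722×0.00802 ≈ 0.06777
Color 2 (208,185,62):
  R=208: 208/255≈0.8157 > 0.04045 → ((0.8157+0.055)/1.055)^2.4 ≈ 0.63076
  G=185: 185/255≈0.7255 > 0.04045 → ((0.7255+0.055)/1.055)^2.4 ≈ 0.48515
  B=62: 62/255≈0.2431 > 0.04045 → ((0.2431+0.055)/1.055)^2.4 ≈ 0.04817
  L2 = 0.2126×0.63076 + 0.7152×0.48515 + 0.0722×0.04817 ≈ 0.48456
Lighter = 0.48456, Darker = 0.06777
Ratio = (L_lighter + 0.05) / (L_darker + 0.05)
Ratio = (0.48456 + 0.05) / (0.06777 + 0.05) = 0.53456 / 0.11777 ≈ 4.5388
Ratio ≈ 4.54:1


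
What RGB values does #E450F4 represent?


E4 → 228 (R)
50 → 80 (G)
F4 → 244 (B)
= RGB(228, 80, 244)


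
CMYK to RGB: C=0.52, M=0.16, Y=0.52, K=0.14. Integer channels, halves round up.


R = 255 × (1-C) × (1-K) = 255 × 0.48 × 0.86 = 105.264 → 105
G = 255 × (1-M) × (1-K) = 255 × 0.84 × 0.86 = 184.212 → 184
B = 255 × (1-Y) × (1-K) = 255 × 0.48 × 0.86 = 105.264 → 105
= RGB(105, 184, 105)


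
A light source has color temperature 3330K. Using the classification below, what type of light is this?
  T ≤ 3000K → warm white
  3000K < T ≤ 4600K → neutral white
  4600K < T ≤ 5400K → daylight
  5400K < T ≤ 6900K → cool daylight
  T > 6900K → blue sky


Temperature: 3330K
3000K < 3330K ≤ 4600K → neutral white
Classification: neutral white


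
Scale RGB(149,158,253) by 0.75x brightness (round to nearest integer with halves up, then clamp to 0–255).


Multiply each channel by 0.75, round half up, clamp to [0, 255]
R: 149×0.75 = 111.75 → round → 112
G: 158×0.75 = 118.5 → round → 119
B: 253×0.75 = 189.75 → round → 190
= RGB(112, 119, 190)


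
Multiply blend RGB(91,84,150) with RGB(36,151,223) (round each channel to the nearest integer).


Multiply: C = A×B/255, rounded to nearest integer
R: 91×36/255 = 3276/255 ≈ 12.847 → 13
G: 84×151/255 = 12684/255 ≈ 49.741 → 50
B: 150×223/255 = 33450/255 ≈ 131.176 → 131
= RGB(13, 50, 131)


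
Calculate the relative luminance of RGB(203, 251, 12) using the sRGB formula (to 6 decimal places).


Linearize each channel (sRGB transfer function): c = v/255; c_lin = c/12.92 if c ≤ 0.04045, else ((c+0.055)/1.055)^2.4
  R: 203/255 ≈ 0.796078 > 0.04045 → ((0.796078+0.055)/1.055)^2.4 ≈ 0.597202
  G: 251/255 ≈ 0.984314 > 0.04045 → ((0.984314+0.055)/1.055)^2.4 ≈ 0.964686
  B: 12/255 ≈ 0.047059 > 0.04045 → ((0.047059+0.055)/1.055)^2.4 ≈ 0.003677
R_lin = 0.597202, G_lin = 0.964686, B_lin = 0.003677
L = 0.2126×R + 0.7152×G + 0.0722×B
L = 0.2126×0.597202 + 0.7152×0.964686 + 0.0722×0.003677
L ≈ 0.817174


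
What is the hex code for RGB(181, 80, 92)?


R = 181 → B5 (hex)
G = 80 → 50 (hex)
B = 92 → 5C (hex)
Hex = #B5505C


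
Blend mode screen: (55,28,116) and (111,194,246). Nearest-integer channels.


Screen: C = 255 - (255-A)×(255-B)/255, rounded to nearest integer
R: 255 - (255-55)×(255-111)/255 = 255 - 28800/255 ≈ 255 - 112.941 = 142.059 → 142
G: 255 - (255-28)×(255-194)/255 = 255 - 13847/255 ≈ 255 - 54.302 = 200.698 → 201
B: 255 - (255-116)×(255-246)/255 = 255 - 1251/255 ≈ 255 - 4.906 = 250.094 → 250
= RGB(142, 201, 250)


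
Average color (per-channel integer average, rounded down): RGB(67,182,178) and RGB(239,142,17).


Midpoint: each channel = ⌊(C₁+C₂)/2⌋
R: ⌊(67+239)/2⌋ = 153
G: ⌊(182+142)/2⌋ = 162
B: ⌊(178+17)/2⌋ = 97
= RGB(153, 162, 97)


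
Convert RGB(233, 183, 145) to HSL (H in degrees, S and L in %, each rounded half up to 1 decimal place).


Normalize: R'=233/255≈0.9137, G'=183/255≈0.7176, B'=145/255≈0.5686
Max=233/255, Min=145/255, Δ=Max-Min=88/255
L = (Max+Min)/2 = (233+145)/510 = 378/510 = 0.74117… → L = 74.1%
L > 0.5 → S = Δ/(2-Max-Min) = 88/(510-233-145) = 88/132 = 0.66666… → S = 66.7%
(the 1/255 factors cancel in S and H, so raw channel differences can be used)
Max is R' → H = 60 × (((G-B)/Δ) mod 6) = 60 × (((183-145)/88) mod 6)
  38/88 = 0.4318…
  H = 60 × 0.4318… = 25.909…° → H = 25.9°
= HSL(25.9°, 66.7%, 74.1%)


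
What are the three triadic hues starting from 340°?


Triadic: equally spaced at 120° intervals
H1 = 340°
H2 = (340 + 120) mod 360 = 100°
H3 = (340 + 240) mod 360 = 220°
Triadic = 340°, 100°, 220°


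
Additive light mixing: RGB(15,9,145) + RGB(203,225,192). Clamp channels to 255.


Additive: each channel = min(255, C₁+C₂)
R: 15+203 = 218 → 218
G: 9+225 = 234 → 234
B: 145+192 = 337 → 255
= RGB(218, 234, 255)


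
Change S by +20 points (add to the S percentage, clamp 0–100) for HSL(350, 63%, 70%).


Original S = 63%
Adjustment = +20 percentage points
New S = 63 + (20) = 83
Clamp to [0, 100] → 83
= HSL(350°, 83%, 70%)


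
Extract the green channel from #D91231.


Color: #D91231
R = D9 = 217
G = 12 = 18
B = 31 = 49
Green = 18


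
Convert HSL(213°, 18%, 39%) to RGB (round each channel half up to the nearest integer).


H=213°, S=0.18, L=0.39
C = (1-|2L-1|)×S = (1-|-0.22|)×0.18 = 0.1404
H' = H/60 = 213/60 ≈ 3.5500; X = C×(1-|H' mod 2 - 1|) = 0.06318
m = L - C/2 = 0.39 - 0.0702 = 0.3198
Sector ⌊H'⌋ = 3 → (R',G',B') = (0.0, 0.06318, 0.1404)
RGB = ((R'+m)×255, (G'+m)×255, (B'+m)×255) = (81.549, 97.6599, 117.351)
Round half up → RGB(82, 98, 117)


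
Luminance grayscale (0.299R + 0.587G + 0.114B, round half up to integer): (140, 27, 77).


Gray = 0.299×R + 0.587×G + 0.114×B
Gray = 0.299×140 + 0.587×27 + 0.114×77
Gray = 41.860 + 15.849 + 8.778
Gray = 66.487 → round half up → 66
Gray = 66


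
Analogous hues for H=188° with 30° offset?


Base hue: 188°
Left analog: (188 - 30) mod 360 = 158°
Right analog: (188 + 30) mod 360 = 218°
Analogous hues = 158° and 218°


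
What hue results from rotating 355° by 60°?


New hue = (H + rotation) mod 360
New hue = (355 + 60) mod 360
= 415 mod 360
= 55°


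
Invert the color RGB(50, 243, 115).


Invert: (255-R, 255-G, 255-B)
R: 255-50 = 205
G: 255-243 = 12
B: 255-115 = 140
= RGB(205, 12, 140)


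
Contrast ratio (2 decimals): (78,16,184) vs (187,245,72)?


Linearize each sRGB channel c=v/255: c/12.92 if c ≤ 0.04045 else ((c+0.055)/1.055)^2.4
L = 0.2126×R_lin + 0.7152×G_lin + 0.0722×B_lin
Color 1 (78,16,184):
  R=78: 78/255≈0.3059 > 0.04045 → ((0.3059+0.055)/1.055)^2.4 ≈ 0.07619
  G=16: 16/255≈0.0627 > 0.04045 → ((0.0627+0.055)/1.055)^2.4 ≈ 0.00518
  B=184: 184/255≈0.7216 > 0.04045 → ((0.7216+0.055)/1.055)^2.4 ≈ 0.47932
  L1 = 0.2126×0.07619 + 0.7152×0.00518 + 0.0722×0.47932 ≈ 0.05451
Color 2 (187,245,72):
  R=187: 187/255≈0.7333 > 0.04045 → ((0.7333+0.055)/1.055)^2.4 ≈ 0.49693
  G=245: 245/255≈0.9608 > 0.04045 → ((0.9608+0.055)/1.055)^2.4 ≈ 0.91310
  B=72: 72/255≈0.2824 > 0.04045 → ((0.2824+0.055)/1.055)^2.4 ≈ 0.06480
  L2 = 0.2126×0.49693 + 0.7152×0.91310 + 0.0722×0.06480 ≈ 0.76337
Lighter = 0.76337, Darker = 0.05451
Ratio = (L_lighter + 0.05) / (L_darker + 0.05)
Ratio = (0.76337 + 0.05) / (0.05451 + 0.05) = 0.81337 / 0.10451 ≈ 7.7828
Ratio ≈ 7.78:1


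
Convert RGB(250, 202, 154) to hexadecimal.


R = 250 → FA (hex)
G = 202 → CA (hex)
B = 154 → 9A (hex)
Hex = #FACA9A


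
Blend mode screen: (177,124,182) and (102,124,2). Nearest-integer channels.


Screen: C = 255 - (255-A)×(255-B)/255, rounded to nearest integer
R: 255 - (255-177)×(255-102)/255 = 255 - 11934/255 ≈ 255 - 46.800 = 208.200 → 208
G: 255 - (255-124)×(255-124)/255 = 255 - 17161/255 ≈ 255 - 67.298 = 187.702 → 188
B: 255 - (255-182)×(255-2)/255 = 255 - 18469/255 ≈ 255 - 72.427 = 182.573 → 183
= RGB(208, 188, 183)


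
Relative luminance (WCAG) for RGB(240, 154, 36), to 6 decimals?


Linearize each channel (sRGB transfer function): c = v/255; c_lin = c/12.92 if c ≤ 0.04045, else ((c+0.055)/1.055)^2.4
  R: 240/255 ≈ 0.941176 > 0.04045 → ((0.941176+0.055)/1.055)^2.4 ≈ 0.871367
  G: 154/255 ≈ 0.603922 > 0.04045 → ((0.603922+0.055)/1.055)^2.4 ≈ 0.323143
  B: 36/255 ≈ 0.141176 > 0.04045 → ((0.141176+0.055)/1.055)^2.4 ≈ 0.017642
R_lin = 0.871367, G_lin = 0.323143, B_lin = 0.017642
L = 0.2126×R + 0.7152×G + 0.0722×B
L = 0.2126×0.871367 + 0.7152×0.323143 + 0.0722×0.017642
L ≈ 0.417638


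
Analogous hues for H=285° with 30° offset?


Base hue: 285°
Left analog: (285 - 30) mod 360 = 255°
Right analog: (285 + 30) mod 360 = 315°
Analogous hues = 255° and 315°


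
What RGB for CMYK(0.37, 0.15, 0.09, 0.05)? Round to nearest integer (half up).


R = 255 × (1-C) × (1-K) = 255 × 0.63 × 0.95 = 152.6175 → 153
G = 255 × (1-M) × (1-K) = 255 × 0.85 × 0.95 = 205.9125 → 206
B = 255 × (1-Y) × (1-K) = 255 × 0.91 × 0.95 = 220.4475 → 220
= RGB(153, 206, 220)


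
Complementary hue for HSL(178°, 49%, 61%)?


Complement = opposite side of color wheel = hue + 180°
H' = (178 + 180) mod 360 = 358°
S and L unchanged.
= HSL(358°, 49%, 61%)


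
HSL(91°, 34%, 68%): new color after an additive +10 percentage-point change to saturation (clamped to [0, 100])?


Original S = 34%
Adjustment = +10 percentage points
New S = 34 + (10) = 44
Clamp to [0, 100] → 44
= HSL(91°, 44%, 68%)


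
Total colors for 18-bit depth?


Colors = 2^bits = 2^18
= 262,144 colors


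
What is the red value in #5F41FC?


Color: #5F41FC
R = 5F = 95
G = 41 = 65
B = FC = 252
Red = 95


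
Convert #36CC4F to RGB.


36 → 54 (R)
CC → 204 (G)
4F → 79 (B)
= RGB(54, 204, 79)


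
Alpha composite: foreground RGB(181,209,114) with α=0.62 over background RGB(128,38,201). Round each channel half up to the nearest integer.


C = α×F + (1-α)×B, with 1-α = 0.38
R: 0.62×181 + 0.38×128 = 112.22 + 48.64 = 160.86 → 161
G: 0.62×209 + 0.38×38 = 129.58 + 14.44 = 144.02 → 144
B: 0.62×114 + 0.38×201 = 70.68 + 76.38 = 147.06 → 147
= RGB(161, 144, 147)


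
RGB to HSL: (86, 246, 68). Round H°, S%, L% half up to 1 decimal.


Normalize: R'=86/255≈0.3373, G'=246/255≈0.9647, B'=68/255≈0.2667
Max=246/255, Min=68/255, Δ=Max-Min=178/255
L = (Max+Min)/2 = (246+68)/510 = 314/510 = 0.61568… → L = 61.6%
L > 0.5 → S = Δ/(2-Max-Min) = 178/(510-246-68) = 178/196 = 0.90816… → S = 90.8%
(the 1/255 factors cancel in S and H, so raw channel differences can be used)
Max is G' → H = 60 × ((B-R)/Δ + 2) = 60 × ((68-86)/178 + 2)
  -18/178 + 2 = -0.1011… + 2 = 1.8988…
  H = 60 × 1.8988… = 113.932…° → H = 113.9°
= HSL(113.9°, 90.8%, 61.6%)


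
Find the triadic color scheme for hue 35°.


Triadic: equally spaced at 120° intervals
H1 = 35°
H2 = (35 + 120) mod 360 = 155°
H3 = (35 + 240) mod 360 = 275°
Triadic = 35°, 155°, 275°


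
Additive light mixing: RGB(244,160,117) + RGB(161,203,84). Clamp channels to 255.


Additive: each channel = min(255, C₁+C₂)
R: 244+161 = 405 → 255
G: 160+203 = 363 → 255
B: 117+84 = 201 → 201
= RGB(255, 255, 201)


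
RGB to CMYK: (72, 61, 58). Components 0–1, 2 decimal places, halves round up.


R'=72/255≈0.2824, G'=61/255≈0.2392, B'=58/255≈0.2275
K = 1 - max(R',G',B') = 1 - 72/255 = 183/255 = 0.71764… → 0.72
(1-R'-K)/(1-K) simplifies to (max-R)/max with max = 72:
C = (72-72)/72 = 0/72 = 0 → 0.00
M = (72-61)/72 = 11/72 = 0.15277… → 0.15
Y = (72-58)/72 = 14/72 = 0.19444… → 0.19
= CMYK(0.00, 0.15, 0.19, 0.72)


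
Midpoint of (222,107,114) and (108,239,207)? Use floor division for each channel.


Midpoint: each channel = ⌊(C₁+C₂)/2⌋
R: ⌊(222+108)/2⌋ = 165
G: ⌊(107+239)/2⌋ = 173
B: ⌊(114+207)/2⌋ = 160
= RGB(165, 173, 160)


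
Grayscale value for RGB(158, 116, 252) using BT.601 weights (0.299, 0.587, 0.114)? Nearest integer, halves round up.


Gray = 0.299×R + 0.587×G + 0.114×B
Gray = 0.299×158 + 0.587×116 + 0.114×252
Gray = 47.242 + 68.092 + 28.728
Gray = 144.062 → round half up → 144
Gray = 144


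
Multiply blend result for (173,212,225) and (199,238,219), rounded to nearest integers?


Multiply: C = A×B/255, rounded to nearest integer
R: 173×199/255 = 34427/255 ≈ 135.008 → 135
G: 212×238/255 = 50456/255 ≈ 197.867 → 198
B: 225×219/255 = 49275/255 ≈ 193.235 → 193
= RGB(135, 198, 193)


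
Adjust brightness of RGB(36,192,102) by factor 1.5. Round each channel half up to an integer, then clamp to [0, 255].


Multiply each channel by 1.5, round half up, clamp to [0, 255]
R: 36×1.5 = 54
G: 192×1.5 = 288 → clamp → 255
B: 102×1.5 = 153
= RGB(54, 255, 153)


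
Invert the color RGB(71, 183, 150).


Invert: (255-R, 255-G, 255-B)
R: 255-71 = 184
G: 255-183 = 72
B: 255-150 = 105
= RGB(184, 72, 105)


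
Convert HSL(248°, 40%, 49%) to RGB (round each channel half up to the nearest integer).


H=248°, S=0.40, L=0.49
C = (1-|2L-1|)×S = (1-|-0.02|)×0.40 = 0.392
H' = H/60 = 248/60 ≈ 4.1333; X = C×(1-|H' mod 2 - 1|) ≈ 0.0523
m = L - C/2 = 0.49 - 0.196 = 0.294
Sector ⌊H'⌋ = 4 → (R',G',B') = (≈0.0523, 0.0, 0.392)
RGB = ((R'+m)×255, (G'+m)×255, (B'+m)×255) = (88.298, 74.97, 174.93)
Round half up → RGB(88, 75, 175)


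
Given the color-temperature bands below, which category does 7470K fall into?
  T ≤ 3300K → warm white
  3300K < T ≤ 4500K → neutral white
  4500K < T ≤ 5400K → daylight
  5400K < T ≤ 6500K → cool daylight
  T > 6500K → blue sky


Temperature: 7470K
7470K > 6500K → blue sky
Classification: blue sky


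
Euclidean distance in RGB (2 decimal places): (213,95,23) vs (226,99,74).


d = √[(R₁-R₂)² + (G₁-G₂)² + (B₁-B₂)²]
d = √[(213-226)² + (95-99)² + (23-74)²]
d = √[169 + 16 + 2601]
d = √2786
d ≈ 52.78


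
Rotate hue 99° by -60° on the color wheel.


New hue = (H + rotation) mod 360
New hue = (99 -60) mod 360
= 39 mod 360
= 39°


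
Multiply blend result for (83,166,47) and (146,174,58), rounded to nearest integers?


Multiply: C = A×B/255, rounded to nearest integer
R: 83×146/255 = 12118/255 ≈ 47.522 → 48
G: 166×174/255 = 28884/255 ≈ 113.271 → 113
B: 47×58/255 = 2726/255 ≈ 10.690 → 11
= RGB(48, 113, 11)


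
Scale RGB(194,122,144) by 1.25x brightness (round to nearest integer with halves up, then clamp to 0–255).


Multiply each channel by 1.25, round half up, clamp to [0, 255]
R: 194×1.25 = 242.5 → round → 243
G: 122×1.25 = 152.5 → round → 153
B: 144×1.25 = 180
= RGB(243, 153, 180)


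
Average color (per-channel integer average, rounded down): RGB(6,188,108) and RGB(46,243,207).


Midpoint: each channel = ⌊(C₁+C₂)/2⌋
R: ⌊(6+46)/2⌋ = 26
G: ⌊(188+243)/2⌋ = 215
B: ⌊(108+207)/2⌋ = 157
= RGB(26, 215, 157)


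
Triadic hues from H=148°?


Triadic: equally spaced at 120° intervals
H1 = 148°
H2 = (148 + 120) mod 360 = 268°
H3 = (148 + 240) mod 360 = 28°
Triadic = 148°, 268°, 28°


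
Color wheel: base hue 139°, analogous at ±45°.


Base hue: 139°
Left analog: (139 - 45) mod 360 = 94°
Right analog: (139 + 45) mod 360 = 184°
Analogous hues = 94° and 184°


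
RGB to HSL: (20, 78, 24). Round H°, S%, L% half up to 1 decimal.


Normalize: R'=20/255≈0.0784, G'=78/255≈0.3059, B'=24/255≈0.0941
Max=78/255, Min=20/255, Δ=Max-Min=58/255
L = (Max+Min)/2 = (78+20)/510 = 98/510 = 0.19215… → L = 19.2%
L ≤ 0.5 → S = Δ/(Max+Min) = 58/(78+20) = 58/98 = 0.59183… → S = 59.2%
(the 1/255 factors cancel in S and H, so raw channel differences can be used)
Max is G' → H = 60 × ((B-R)/Δ + 2) = 60 × ((24-20)/58 + 2)
  4/58 + 2 = 0.0689… + 2 = 2.0689…
  H = 60 × 2.0689… = 124.137…° → H = 124.1°
= HSL(124.1°, 59.2%, 19.2%)


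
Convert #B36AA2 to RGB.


B3 → 179 (R)
6A → 106 (G)
A2 → 162 (B)
= RGB(179, 106, 162)


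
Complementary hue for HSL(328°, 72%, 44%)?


Complement = opposite side of color wheel = hue + 180°
H' = (328 + 180) mod 360 = 148°
S and L unchanged.
= HSL(148°, 72%, 44%)


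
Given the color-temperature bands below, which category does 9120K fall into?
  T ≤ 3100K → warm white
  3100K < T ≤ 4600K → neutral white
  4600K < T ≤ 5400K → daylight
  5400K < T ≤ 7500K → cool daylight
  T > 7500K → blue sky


Temperature: 9120K
9120K > 7500K → blue sky
Classification: blue sky


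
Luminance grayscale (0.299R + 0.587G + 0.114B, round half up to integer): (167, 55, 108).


Gray = 0.299×R + 0.587×G + 0.114×B
Gray = 0.299×167 + 0.587×55 + 0.114×108
Gray = 49.933 + 32.285 + 12.312
Gray = 94.530 → round half up → 95
Gray = 95


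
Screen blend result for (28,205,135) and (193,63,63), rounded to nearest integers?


Screen: C = 255 - (255-A)×(255-B)/255, rounded to nearest integer
R: 255 - (255-28)×(255-193)/255 = 255 - 14074/255 ≈ 255 - 55.192 = 199.808 → 200
G: 255 - (255-205)×(255-63)/255 = 255 - 9600/255 ≈ 255 - 37.647 = 217.353 → 217
B: 255 - (255-135)×(255-63)/255 = 255 - 23040/255 ≈ 255 - 90.353 = 164.647 → 165
= RGB(200, 217, 165)


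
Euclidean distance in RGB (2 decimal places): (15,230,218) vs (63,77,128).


d = √[(R₁-R₂)² + (G₁-G₂)² + (B₁-B₂)²]
d = √[(15-63)² + (230-77)² + (218-128)²]
d = √[2304 + 23409 + 8100]
d = √33813
d ≈ 183.88


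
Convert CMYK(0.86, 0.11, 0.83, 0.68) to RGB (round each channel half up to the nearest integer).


R = 255 × (1-C) × (1-K) = 255 × 0.14 × 0.32 = 11.424 → 11
G = 255 × (1-M) × (1-K) = 255 × 0.89 × 0.32 = 72.624 → 73
B = 255 × (1-Y) × (1-K) = 255 × 0.17 × 0.32 = 13.872 → 14
= RGB(11, 73, 14)


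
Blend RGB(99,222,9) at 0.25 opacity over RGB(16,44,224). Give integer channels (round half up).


C = α×F + (1-α)×B, with 1-α = 0.75
R: 0.25×99 + 0.75×16 = 24.75 + 12.00 = 36.75 → 37
G: 0.25×222 + 0.75×44 = 55.50 + 33.00 = 88.50 → 89
B: 0.25×9 + 0.75×224 = 2.25 + 168.00 = 170.25 → 170
= RGB(37, 89, 170)


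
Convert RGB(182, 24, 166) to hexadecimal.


R = 182 → B6 (hex)
G = 24 → 18 (hex)
B = 166 → A6 (hex)
Hex = #B618A6


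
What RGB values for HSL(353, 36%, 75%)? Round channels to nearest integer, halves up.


H=353°, S=0.36, L=0.75
C = (1-|2L-1|)×S = (1-|0.50|)×0.36 = 0.18
H' = H/60 = 353/60 ≈ 5.8833; X = C×(1-|H' mod 2 - 1|) = 0.021
m = L - C/2 = 0.75 - 0.09 = 0.66
Sector ⌊H'⌋ = 5 → (R',G',B') = (0.18, 0.0, 0.021)
RGB = ((R'+m)×255, (G'+m)×255, (B'+m)×255) = (214.2, 168.3, 173.655)
Round half up → RGB(214, 168, 174)


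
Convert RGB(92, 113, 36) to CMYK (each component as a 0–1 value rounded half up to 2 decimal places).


R'=92/255≈0.3608, G'=113/255≈0.4431, B'=36/255≈0.1412
K = 1 - max(R',G',B') = 1 - 113/255 = 142/255 = 0.55686… → 0.56
(1-R'-K)/(1-K) simplifies to (max-R)/max with max = 113:
C = (113-92)/113 = 21/113 = 0.18584… → 0.19
M = (113-113)/113 = 0/113 = 0 → 0.00
Y = (113-36)/113 = 77/113 = 0.68141… → 0.68
= CMYK(0.19, 0.00, 0.68, 0.56)


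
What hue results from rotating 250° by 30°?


New hue = (H + rotation) mod 360
New hue = (250 + 30) mod 360
= 280 mod 360
= 280°


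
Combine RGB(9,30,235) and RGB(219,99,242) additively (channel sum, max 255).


Additive: each channel = min(255, C₁+C₂)
R: 9+219 = 228 → 228
G: 30+99 = 129 → 129
B: 235+242 = 477 → 255
= RGB(228, 129, 255)


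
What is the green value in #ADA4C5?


Color: #ADA4C5
R = AD = 173
G = A4 = 164
B = C5 = 197
Green = 164


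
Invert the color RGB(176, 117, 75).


Invert: (255-R, 255-G, 255-B)
R: 255-176 = 79
G: 255-117 = 138
B: 255-75 = 180
= RGB(79, 138, 180)


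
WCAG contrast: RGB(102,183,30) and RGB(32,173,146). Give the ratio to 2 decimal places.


Linearize each sRGB channel c=v/255: c/12.92 if c ≤ 0.04045 else ((c+0.055)/1.055)^2.4
L = 0.2126×R_lin + 0.7152×G_lin + 0.0722×B_lin
Color 1 (102,183,30):
  R=102: 102/255≈0.4000 > 0.04045 → ((0.4000+0.055)/1.055)^2.4 ≈ 0.13287
  G=183: 183/255≈0.7176 > 0.04045 → ((0.7176+0.055)/1.055)^2.4 ≈ 0.47353
  B=30: 30/255≈0.1176 > 0.04045 → ((0.1176+0.055)/1.055)^2.4 ≈ 0.01298
  L1 = 0.2126×0.13287 + 0.7152×0.47353 + 0.0722×0.01298 ≈ 0.36785
Color 2 (32,173,146):
  R=32: 32/255≈0.1255 > 0.04045 → ((0.1255+0.055)/1.055)^2.4 ≈ 0.01444
  G=173: 173/255≈0.6784 > 0.04045 → ((0.6784+0.055)/1.055)^2.4 ≈ 0.41789
  B=146: 146/255≈0.5725 > 0.04045 → ((0.5725+0.055)/1.055)^2.4 ≈ 0.28744
  L2 = 0.2126×0.01444 + 0.7152×0.41789 + 0.0722×0.28744 ≈ 0.32270
Lighter = 0.36785, Darker = 0.32270
Ratio = (L_lighter + 0.05) / (L_darker + 0.05)
Ratio = (0.36785 + 0.05) / (0.32270 + 0.05) = 0.41785 / 0.37270 ≈ 1.1212
Ratio ≈ 1.12:1


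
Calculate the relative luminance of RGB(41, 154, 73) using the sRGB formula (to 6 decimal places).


Linearize each channel (sRGB transfer function): c = v/255; c_lin = c/12.92 if c ≤ 0.04045, else ((c+0.055)/1.055)^2.4
  R: 41/255 ≈ 0.160784 > 0.04045 → ((0.160784+0.055)/1.055)^2.4 ≈ 0.022174
  G: 154/255 ≈ 0.603922 > 0.04045 → ((0.603922+0.055)/1.055)^2.4 ≈ 0.323143
  B: 73/255 ≈ 0.286275 > 0.04045 → ((0.286275+0.055)/1.055)^2.4 ≈ 0.066626
R_lin = 0.022174, G_lin = 0.323143, B_lin = 0.066626
L = 0.2126×R + 0.7152×G + 0.0722×B
L = 0.2126×0.022174 + 0.7152×0.323143 + 0.0722×0.066626
L ≈ 0.240637


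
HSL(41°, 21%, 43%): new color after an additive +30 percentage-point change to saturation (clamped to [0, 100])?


Original S = 21%
Adjustment = +30 percentage points
New S = 21 + (30) = 51
Clamp to [0, 100] → 51
= HSL(41°, 51%, 43%)


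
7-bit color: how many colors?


Colors = 2^bits = 2^7
= 128 colors


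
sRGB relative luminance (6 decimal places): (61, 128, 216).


Linearize each channel (sRGB transfer function): c = v/255; c_lin = c/12.92 if c ≤ 0.04045, else ((c+0.055)/1.055)^2.4
  R: 61/255 ≈ 0.239216 > 0.04045 → ((0.239216+0.055)/1.055)^2.4 ≈ 0.046665
  G: 128/255 ≈ 0.501961 > 0.04045 → ((0.501961+0.055)/1.055)^2.4 ≈ 0.215861
  B: 216/255 ≈ 0.847059 > 0.04045 → ((0.847059+0.055)/1.055)^2.4 ≈ 0.686685
R_lin = 0.046665, G_lin = 0.215861, B_lin = 0.686685
L = 0.2126×R + 0.7152×G + 0.0722×B
L = 0.2126×0.046665 + 0.7152×0.215861 + 0.0722×0.686685
L ≈ 0.213883


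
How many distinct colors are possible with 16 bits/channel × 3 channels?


Total bits = 16 bits/channel × 3 channels = 48 bits
Distinct colors = 2^48
= 281,474,976,710,656 colors


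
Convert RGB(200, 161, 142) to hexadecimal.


R = 200 → C8 (hex)
G = 161 → A1 (hex)
B = 142 → 8E (hex)
Hex = #C8A18E


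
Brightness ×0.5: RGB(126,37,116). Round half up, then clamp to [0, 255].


Multiply each channel by 0.5, round half up, clamp to [0, 255]
R: 126×0.5 = 63
G: 37×0.5 = 18.5 → round → 19
B: 116×0.5 = 58
= RGB(63, 19, 58)


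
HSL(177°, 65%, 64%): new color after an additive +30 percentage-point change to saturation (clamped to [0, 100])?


Original S = 65%
Adjustment = +30 percentage points
New S = 65 + (30) = 95
Clamp to [0, 100] → 95
= HSL(177°, 95%, 64%)


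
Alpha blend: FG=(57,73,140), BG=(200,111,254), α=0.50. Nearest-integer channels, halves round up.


C = α×F + (1-α)×B, with 1-α = 0.50
R: 0.50×57 + 0.50×200 = 28.50 + 100.00 = 128.50 → 129
G: 0.50×73 + 0.50×111 = 36.50 + 55.50 = 92.00 → 92
B: 0.50×140 + 0.50×254 = 70.00 + 127.00 = 197.00 → 197
= RGB(129, 92, 197)


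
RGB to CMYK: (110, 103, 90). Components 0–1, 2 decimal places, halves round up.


R'=110/255≈0.4314, G'=103/255≈0.4039, B'=90/255≈0.3529
K = 1 - max(R',G',B') = 1 - 110/255 = 145/255 = 0.56862… → 0.57
(1-R'-K)/(1-K) simplifies to (max-R)/max with max = 110:
C = (110-110)/110 = 0/110 = 0 → 0.00
M = (110-103)/110 = 7/110 = 0.06363… → 0.06
Y = (110-90)/110 = 20/110 = 0.18181… → 0.18
= CMYK(0.00, 0.06, 0.18, 0.57)


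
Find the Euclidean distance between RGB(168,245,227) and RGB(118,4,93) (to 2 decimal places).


d = √[(R₁-R₂)² + (G₁-G₂)² + (B₁-B₂)²]
d = √[(168-118)² + (245-4)² + (227-93)²]
d = √[2500 + 58081 + 17956]
d = √78537
d ≈ 280.24


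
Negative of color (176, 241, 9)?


Invert: (255-R, 255-G, 255-B)
R: 255-176 = 79
G: 255-241 = 14
B: 255-9 = 246
= RGB(79, 14, 246)


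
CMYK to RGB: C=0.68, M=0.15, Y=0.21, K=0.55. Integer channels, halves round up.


R = 255 × (1-C) × (1-K) = 255 × 0.32 × 0.45 = 36.72 → 37
G = 255 × (1-M) × (1-K) = 255 × 0.85 × 0.45 = 97.5375 → 98
B = 255 × (1-Y) × (1-K) = 255 × 0.79 × 0.45 = 90.6525 → 91
= RGB(37, 98, 91)


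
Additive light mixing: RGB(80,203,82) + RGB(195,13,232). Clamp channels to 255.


Additive: each channel = min(255, C₁+C₂)
R: 80+195 = 275 → 255
G: 203+13 = 216 → 216
B: 82+232 = 314 → 255
= RGB(255, 216, 255)


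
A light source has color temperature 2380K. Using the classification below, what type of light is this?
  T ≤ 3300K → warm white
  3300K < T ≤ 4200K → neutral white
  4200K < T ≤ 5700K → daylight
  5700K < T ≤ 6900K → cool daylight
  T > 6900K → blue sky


Temperature: 2380K
2380K ≤ 3300K → warm white
Classification: warm white


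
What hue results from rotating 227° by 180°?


New hue = (H + rotation) mod 360
New hue = (227 + 180) mod 360
= 407 mod 360
= 47°


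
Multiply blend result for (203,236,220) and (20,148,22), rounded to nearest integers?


Multiply: C = A×B/255, rounded to nearest integer
R: 203×20/255 = 4060/255 ≈ 15.922 → 16
G: 236×148/255 = 34928/255 ≈ 136.973 → 137
B: 220×22/255 = 4840/255 ≈ 18.980 → 19
= RGB(16, 137, 19)


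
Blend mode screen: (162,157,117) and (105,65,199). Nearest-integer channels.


Screen: C = 255 - (255-A)×(255-B)/255, rounded to nearest integer
R: 255 - (255-162)×(255-105)/255 = 255 - 13950/255 ≈ 255 - 54.706 = 200.294 → 200
G: 255 - (255-157)×(255-65)/255 = 255 - 18620/255 ≈ 255 - 73.020 = 181.980 → 182
B: 255 - (255-117)×(255-199)/255 = 255 - 7728/255 ≈ 255 - 30.306 = 224.694 → 225
= RGB(200, 182, 225)


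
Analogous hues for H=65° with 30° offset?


Base hue: 65°
Left analog: (65 - 30) mod 360 = 35°
Right analog: (65 + 30) mod 360 = 95°
Analogous hues = 35° and 95°


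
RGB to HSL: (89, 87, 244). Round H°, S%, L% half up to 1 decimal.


Normalize: R'=89/255≈0.3490, G'=87/255≈0.3412, B'=244/255≈0.9569
Max=244/255, Min=87/255, Δ=Max-Min=157/255
L = (Max+Min)/2 = (244+87)/510 = 331/510 = 0.64901… → L = 64.9%
L > 0.5 → S = Δ/(2-Max-Min) = 157/(510-244-87) = 157/179 = 0.87709… → S = 87.7%
(the 1/255 factors cancel in S and H, so raw channel differences can be used)
Max is B' → H = 60 × ((R-G)/Δ + 4) = 60 × ((89-87)/157 + 4)
  2/157 + 4 = 0.0127… + 4 = 4.0127…
  H = 60 × 4.0127… = 240.764…° → H = 240.8°
= HSL(240.8°, 87.7%, 64.9%)


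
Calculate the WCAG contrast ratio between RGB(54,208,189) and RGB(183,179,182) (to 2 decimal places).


Linearize each sRGB channel c=v/255: c/12.92 if c ≤ 0.04045 else ((c+0.055)/1.055)^2.4
L = 0.2126×R_lin + 0.7152×G_lin + 0.0722×B_lin
Color 1 (54,208,189):
  R=54: 54/255≈0.2118 > 0.04045 → ((0.2118+0.055)/1.055)^2.4 ≈ 0.03689
  G=208: 208/255≈0.8157 > 0.04045 → ((0.8157+0.055)/1.055)^2.4 ≈ 0.63076
  B=189: 189/255≈0.7412 > 0.04045 → ((0.7412+0.055)/1.055)^2.4 ≈ 0.50888
  L1 = 0.2126×0.03689 + 0.7152×0.63076 + 0.0722×0.50888 ≈ 0.49570
Color 2 (183,179,182):
  R=183: 183/255≈0.7176 > 0.04045 → ((0.7176+0.055)/1.055)^2.4 ≈ 0.47353
  G=179: 179/255≈0.7020 > 0.04045 → ((0.7020+0.055)/1.055)^2.4 ≈ 0.45079
  B=182: 182/255≈0.7137 > 0.04045 → ((0.7137+0.055)/1.055)^2.4 ≈ 0.46778
  L2 = 0.2126×0.47353 + 0.7152×0.45079 + 0.0722×0.46778 ≈ 0.45685
Lighter = 0.49570, Darker = 0.45685
Ratio = (L_lighter + 0.05) / (L_darker + 0.05)
Ratio = (0.49570 + 0.05) / (0.45685 + 0.05) = 0.54570 / 0.50685 ≈ 1.0767
Ratio ≈ 1.08:1


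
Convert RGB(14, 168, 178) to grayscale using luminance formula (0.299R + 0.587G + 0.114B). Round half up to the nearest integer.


Gray = 0.299×R + 0.587×G + 0.114×B
Gray = 0.299×14 + 0.587×168 + 0.114×178
Gray = 4.186 + 98.616 + 20.292
Gray = 123.094 → round half up → 123
Gray = 123


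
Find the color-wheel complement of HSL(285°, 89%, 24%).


Complement = opposite side of color wheel = hue + 180°
H' = (285 + 180) mod 360 = 105°
S and L unchanged.
= HSL(105°, 89%, 24%)


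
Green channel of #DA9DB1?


Color: #DA9DB1
R = DA = 218
G = 9D = 157
B = B1 = 177
Green = 157


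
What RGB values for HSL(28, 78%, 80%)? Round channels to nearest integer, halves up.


H=28°, S=0.78, L=0.80
C = (1-|2L-1|)×S = (1-|0.60|)×0.78 = 0.312
H' = H/60 = 28/60 ≈ 0.4667; X = C×(1-|H' mod 2 - 1|) = 0.1456
m = L - C/2 = 0.80 - 0.156 = 0.644
Sector ⌊H'⌋ = 0 → (R',G',B') = (0.312, 0.1456, 0.0)
RGB = ((R'+m)×255, (G'+m)×255, (B'+m)×255) = (243.78, 201.348, 164.22)
Round half up → RGB(244, 201, 164)


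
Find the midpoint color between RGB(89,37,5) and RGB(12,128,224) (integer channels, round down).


Midpoint: each channel = ⌊(C₁+C₂)/2⌋
R: ⌊(89+12)/2⌋ = 50
G: ⌊(37+128)/2⌋ = 82
B: ⌊(5+224)/2⌋ = 114
= RGB(50, 82, 114)
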